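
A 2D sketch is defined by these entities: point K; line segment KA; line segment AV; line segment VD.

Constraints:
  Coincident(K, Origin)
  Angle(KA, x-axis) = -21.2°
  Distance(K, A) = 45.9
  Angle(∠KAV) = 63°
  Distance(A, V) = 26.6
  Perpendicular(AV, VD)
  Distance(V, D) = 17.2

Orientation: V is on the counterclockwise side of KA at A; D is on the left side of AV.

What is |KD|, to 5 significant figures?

24.388

∠KAV = 63.0°, so AV runs at -21.2° + (180° − 63.0°) = 95.800° from the x-axis; with |AV| = 26.6, V = A + 26.6·(cos 95.800°, sin 95.800°) = (40.106, 9.8653). AV ⟂ VD; with |VD| = 17.2 on the left of AV, D = V + 17.2·(-0.99488, -0.10106) = (22.994, 8.1271). Then |KD| = |D − K| = 24.388.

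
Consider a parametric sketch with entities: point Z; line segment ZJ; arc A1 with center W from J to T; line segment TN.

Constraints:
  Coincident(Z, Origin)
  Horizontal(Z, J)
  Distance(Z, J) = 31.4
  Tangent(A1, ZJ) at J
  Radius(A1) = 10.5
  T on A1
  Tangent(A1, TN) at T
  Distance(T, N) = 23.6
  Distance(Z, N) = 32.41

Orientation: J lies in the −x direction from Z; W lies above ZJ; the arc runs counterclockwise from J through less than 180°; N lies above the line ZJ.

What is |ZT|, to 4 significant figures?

22.61

Checks: ∠(WJ, JZ) = 90.00° ✓; |WT| = 10.50 ✓; ∠(WT, TN) = 90.00° ✓; |TN| = 23.60 ✓; |ZN| = 32.41 ✓.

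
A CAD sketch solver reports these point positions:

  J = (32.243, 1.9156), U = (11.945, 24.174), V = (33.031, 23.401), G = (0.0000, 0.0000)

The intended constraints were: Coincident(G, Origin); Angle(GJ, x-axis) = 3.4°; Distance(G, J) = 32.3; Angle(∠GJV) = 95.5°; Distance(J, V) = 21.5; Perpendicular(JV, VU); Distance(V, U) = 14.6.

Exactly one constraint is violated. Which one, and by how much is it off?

Distance(V, U) = 14.6 — off by 6.50.

G = (0.00, 0.00) ✓; GJ at 3.400° ✓; |GJ| = 32.30 ✓; ∠GJV = 95.50° ✓; |JV| = 21.50 ✓; ∠(JV, VU) = 90.00° ✓; |VU| = 21.10 ✗.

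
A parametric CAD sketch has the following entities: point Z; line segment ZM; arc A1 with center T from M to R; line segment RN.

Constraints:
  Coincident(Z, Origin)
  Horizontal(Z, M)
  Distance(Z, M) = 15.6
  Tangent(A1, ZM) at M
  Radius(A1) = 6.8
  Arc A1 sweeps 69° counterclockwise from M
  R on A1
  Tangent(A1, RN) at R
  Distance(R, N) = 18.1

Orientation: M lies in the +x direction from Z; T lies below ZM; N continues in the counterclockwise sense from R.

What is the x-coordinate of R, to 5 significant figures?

9.2517

Z is at the origin; Z and M share the same y with |ZM| = 15.6 and M on the +x side, so M = (15.600, 0.0000). A1 meets ZM tangentially, so TM is at right angles to ZM, so T = M + (0, -6.8) = (15.600, -6.8000). On A1, M sits at bearing 90° from T; a 69° counterclockwise sweep puts R at bearing 159°, so R = T + 6.8·(cos 159°, sin 159°) = (9.2517, -4.3631). So R.x = 9.2517.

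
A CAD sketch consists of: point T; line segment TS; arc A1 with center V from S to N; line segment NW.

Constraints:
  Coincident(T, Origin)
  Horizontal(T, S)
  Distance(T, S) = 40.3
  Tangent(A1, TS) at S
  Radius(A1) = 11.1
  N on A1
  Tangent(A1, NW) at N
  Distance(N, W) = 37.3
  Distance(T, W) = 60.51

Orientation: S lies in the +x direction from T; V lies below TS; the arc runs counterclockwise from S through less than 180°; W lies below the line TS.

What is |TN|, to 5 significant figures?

31.943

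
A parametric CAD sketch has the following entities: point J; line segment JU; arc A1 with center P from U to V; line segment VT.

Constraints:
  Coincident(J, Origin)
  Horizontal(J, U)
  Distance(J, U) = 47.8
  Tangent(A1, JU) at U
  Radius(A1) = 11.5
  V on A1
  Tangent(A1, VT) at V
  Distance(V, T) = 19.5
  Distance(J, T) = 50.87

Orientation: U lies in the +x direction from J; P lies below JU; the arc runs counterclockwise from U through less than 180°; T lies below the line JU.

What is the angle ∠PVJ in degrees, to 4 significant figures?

152.0°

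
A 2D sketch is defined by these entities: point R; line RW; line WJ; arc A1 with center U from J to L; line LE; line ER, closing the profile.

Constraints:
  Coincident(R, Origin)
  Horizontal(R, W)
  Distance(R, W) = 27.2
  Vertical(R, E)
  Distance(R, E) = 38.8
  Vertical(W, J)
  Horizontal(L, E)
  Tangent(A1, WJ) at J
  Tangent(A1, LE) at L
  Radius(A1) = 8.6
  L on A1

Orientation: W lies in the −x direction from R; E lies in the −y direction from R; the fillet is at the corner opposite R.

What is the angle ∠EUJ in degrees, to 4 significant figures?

155.2°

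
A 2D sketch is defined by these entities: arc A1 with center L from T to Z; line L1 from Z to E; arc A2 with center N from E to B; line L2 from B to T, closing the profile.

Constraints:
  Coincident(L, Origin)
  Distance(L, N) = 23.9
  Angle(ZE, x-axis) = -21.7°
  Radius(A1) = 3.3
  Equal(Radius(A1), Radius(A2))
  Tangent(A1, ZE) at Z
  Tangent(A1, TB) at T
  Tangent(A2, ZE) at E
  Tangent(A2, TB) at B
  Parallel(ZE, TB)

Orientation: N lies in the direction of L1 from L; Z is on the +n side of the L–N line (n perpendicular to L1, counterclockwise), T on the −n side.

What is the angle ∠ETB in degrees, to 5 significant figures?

15.438°

The slot axis is L1's direction at -21.7°, so u = (cos -21.7°, sin -21.7°) = (0.92913, -0.36975) and n = (−sin -21.7°, cos -21.7°) = (0.36975, 0.92913). L is at the origin and N lies 23.9 along u from L, so N = 23.9·u = (22.206, -8.8369). Tangency of A1 to both parallel lines with radius 3.3 puts Z and T at L ± 3.3·n: Z = (1.2202, 3.0661), T = (-1.2202, -3.0661). Equal radii place E and B the same way about N: E = N + 3.3·n = (23.426, -5.7708), B = N − 3.3·n = (20.986, -11.903). Then cos ∠ETB = TE·TB / (|TE||TB|), giving 15.438°.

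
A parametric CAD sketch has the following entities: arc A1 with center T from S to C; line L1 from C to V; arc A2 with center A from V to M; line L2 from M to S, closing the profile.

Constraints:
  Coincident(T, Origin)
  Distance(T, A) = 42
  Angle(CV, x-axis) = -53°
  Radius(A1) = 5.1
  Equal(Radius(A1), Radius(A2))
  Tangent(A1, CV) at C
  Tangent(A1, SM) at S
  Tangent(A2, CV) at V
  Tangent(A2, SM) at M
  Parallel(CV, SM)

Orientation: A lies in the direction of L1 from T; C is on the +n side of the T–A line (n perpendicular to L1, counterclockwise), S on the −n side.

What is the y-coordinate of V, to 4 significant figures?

-30.47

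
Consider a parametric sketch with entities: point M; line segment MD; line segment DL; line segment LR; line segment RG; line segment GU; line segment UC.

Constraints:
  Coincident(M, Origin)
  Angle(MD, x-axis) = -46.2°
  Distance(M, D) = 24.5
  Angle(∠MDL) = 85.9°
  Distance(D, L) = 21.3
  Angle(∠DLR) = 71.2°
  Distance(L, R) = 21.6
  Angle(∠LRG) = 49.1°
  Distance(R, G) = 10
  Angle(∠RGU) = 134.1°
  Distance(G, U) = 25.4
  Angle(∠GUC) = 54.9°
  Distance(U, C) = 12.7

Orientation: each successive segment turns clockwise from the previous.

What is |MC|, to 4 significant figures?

35.29

M is at the origin; MD runs at -46.2° with length 24.5, so D = (16.96, -17.68). ∠MDL = 85.9° gives DL at -140.3° from the x-axis; with |DL| = 21.3, L = (0.5693, -31.29). ∠DLR = 71.2° gives LR at 110.9° from the x-axis; with |LR| = 21.6, R = (-7.136, -11.11). ∠LRG = 49.1° gives RG at -20.00° from the x-axis; with |RG| = 10.0, G = (2.261, -14.53). ∠RGU = 134.1° gives GU at -65.90° from the x-axis; with |GU| = 25.4, U = (12.63, -37.72). ∠GUC = 54.9° gives UC at 169.0° from the x-axis; with |UC| = 12.7, C = (0.1656, -35.29). Then |MC| = |C − M| = 35.29.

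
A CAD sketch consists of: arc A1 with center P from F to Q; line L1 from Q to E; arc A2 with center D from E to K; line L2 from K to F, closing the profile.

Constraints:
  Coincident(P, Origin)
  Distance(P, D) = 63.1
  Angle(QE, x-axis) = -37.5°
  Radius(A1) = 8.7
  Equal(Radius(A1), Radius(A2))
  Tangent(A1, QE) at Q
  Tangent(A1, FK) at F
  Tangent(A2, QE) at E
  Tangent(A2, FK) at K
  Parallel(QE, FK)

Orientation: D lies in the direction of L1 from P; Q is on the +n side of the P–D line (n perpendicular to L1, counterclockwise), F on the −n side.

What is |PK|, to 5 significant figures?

63.697

The slot axis is L1's direction at -37.5°, so u = (cos -37.5°, sin -37.5°) = (0.79335, -0.60876) and n = (−sin -37.5°, cos -37.5°) = (0.60876, 0.79335). P is at the origin and D lies 63.1 along u from P, so D = 63.1·u = (50.061, -38.413). Tangency of A1 to both parallel lines with radius 8.7 puts Q and F at P ± 8.7·n: Q = (5.2962, 6.9022), F = (-5.2962, -6.9022). Equal radii place E and K the same way about D: E = D + 8.7·n = (55.357, -31.511), K = D − 8.7·n = (44.764, -45.315). Then |PK| = |K − P| = 63.697.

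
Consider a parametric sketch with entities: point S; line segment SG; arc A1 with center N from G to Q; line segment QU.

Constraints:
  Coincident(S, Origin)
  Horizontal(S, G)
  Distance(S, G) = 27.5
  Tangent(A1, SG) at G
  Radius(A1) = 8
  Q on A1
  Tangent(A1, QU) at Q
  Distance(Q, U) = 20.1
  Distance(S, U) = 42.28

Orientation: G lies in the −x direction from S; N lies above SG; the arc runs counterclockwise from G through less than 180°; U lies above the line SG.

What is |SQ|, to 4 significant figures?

23.72

Checks: |NQ| = 8.000 ✓; ∠(NQ, QU) = 90.00° ✓; |QU| = 20.10 ✓; |SU| = 42.28 ✓.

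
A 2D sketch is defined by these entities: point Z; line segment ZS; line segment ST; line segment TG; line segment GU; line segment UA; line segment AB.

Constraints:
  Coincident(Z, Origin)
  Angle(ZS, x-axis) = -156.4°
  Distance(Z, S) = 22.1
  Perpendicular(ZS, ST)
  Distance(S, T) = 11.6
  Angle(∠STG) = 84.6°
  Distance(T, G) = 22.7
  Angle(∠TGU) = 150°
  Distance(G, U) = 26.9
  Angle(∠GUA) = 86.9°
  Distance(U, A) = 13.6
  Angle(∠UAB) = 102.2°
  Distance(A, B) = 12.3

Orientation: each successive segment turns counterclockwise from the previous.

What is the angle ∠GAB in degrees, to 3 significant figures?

36.5°

Z is at the origin; ZS runs at -156.4° with length 22.1, so S = (-20.3, -8.85). The perpendicularity gives ST at right angles to ZS, so ST runs at -66.4°; with |ST| = 11.6, T = (-15.6, -19.5). ∠STG = 84.6° gives TG at 29.0° from the x-axis; with |TG| = 22.7, G = (4.25, -8.47). ∠TGU = 150.0° gives GU at 59.0° from the x-axis; with |GU| = 26.9, U = (18.1, 14.6). ∠GUA = 86.9° gives UA at 152° from the x-axis; with |UA| = 13.6, A = (6.08, 20.9). ∠UAB = 102.2° gives AB at -130° from the x-axis; with |AB| = 12.3, B = (-1.84, 11.5). Then cos ∠GAB = AG·AB / (|AG||AB|), giving 36.5°.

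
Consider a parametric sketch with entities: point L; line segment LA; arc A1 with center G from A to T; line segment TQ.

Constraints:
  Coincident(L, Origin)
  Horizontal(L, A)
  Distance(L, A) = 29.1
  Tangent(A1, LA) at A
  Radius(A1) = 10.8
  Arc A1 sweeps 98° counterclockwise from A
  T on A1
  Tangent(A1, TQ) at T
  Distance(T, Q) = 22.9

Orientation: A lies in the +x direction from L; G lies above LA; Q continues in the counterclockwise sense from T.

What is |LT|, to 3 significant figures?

41.7

L is at the origin; L and A share the same y with |LA| = 29.1 and A on the +x side, so A = (29.1, 0.00). Since A1 is tangent to LA there, GA ⟂ LA, so G = A + (0, 10.8) = (29.1, 10.8). On A1, A sits at bearing -90° from G; a 98° counterclockwise sweep puts T at bearing 8°, so T = G + 10.8·(cos 8°, sin 8°) = (39.8, 12.3). Then |LT| = |T − L| = 41.7.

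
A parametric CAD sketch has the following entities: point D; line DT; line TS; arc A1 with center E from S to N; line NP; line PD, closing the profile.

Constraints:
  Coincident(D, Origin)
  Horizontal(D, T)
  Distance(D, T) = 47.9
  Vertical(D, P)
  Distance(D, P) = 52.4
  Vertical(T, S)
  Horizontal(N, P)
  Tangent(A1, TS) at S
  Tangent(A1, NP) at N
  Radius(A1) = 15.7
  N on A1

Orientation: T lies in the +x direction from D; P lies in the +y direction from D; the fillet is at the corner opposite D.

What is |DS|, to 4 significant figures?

60.34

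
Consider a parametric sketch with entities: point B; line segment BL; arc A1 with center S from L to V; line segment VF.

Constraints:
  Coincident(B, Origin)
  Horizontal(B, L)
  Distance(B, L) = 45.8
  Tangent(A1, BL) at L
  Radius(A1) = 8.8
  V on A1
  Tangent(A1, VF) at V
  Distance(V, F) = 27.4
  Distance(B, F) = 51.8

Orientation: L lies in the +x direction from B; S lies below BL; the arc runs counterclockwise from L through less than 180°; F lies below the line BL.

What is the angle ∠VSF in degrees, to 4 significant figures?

72.19°

B is at the origin; B and L share the same y with |BL| = 45.8 and L on the +x side, so L = (45.80, 0.000). The tangent condition forces SL to be normal to BL, so S = L + (0, -8.8) = (45.80, -8.800). Since SV ⟂ VF (tangency), |SF| = √(8.8² + 27.4²) = 28.78 regardless of where V sits on A1. So F lies on both circle(B, 51.8) and circle(S, 28.78); the below-BL intersection is F = (37.04, -36.21). V is the foot of the tangent from F: V = (37.00, -8.813).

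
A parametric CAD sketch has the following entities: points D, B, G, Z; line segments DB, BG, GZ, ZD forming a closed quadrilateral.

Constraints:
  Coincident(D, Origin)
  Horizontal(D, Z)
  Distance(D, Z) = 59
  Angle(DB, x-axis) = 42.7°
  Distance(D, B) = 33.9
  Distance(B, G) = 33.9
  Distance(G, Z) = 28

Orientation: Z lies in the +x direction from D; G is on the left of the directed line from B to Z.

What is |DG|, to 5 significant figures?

64.801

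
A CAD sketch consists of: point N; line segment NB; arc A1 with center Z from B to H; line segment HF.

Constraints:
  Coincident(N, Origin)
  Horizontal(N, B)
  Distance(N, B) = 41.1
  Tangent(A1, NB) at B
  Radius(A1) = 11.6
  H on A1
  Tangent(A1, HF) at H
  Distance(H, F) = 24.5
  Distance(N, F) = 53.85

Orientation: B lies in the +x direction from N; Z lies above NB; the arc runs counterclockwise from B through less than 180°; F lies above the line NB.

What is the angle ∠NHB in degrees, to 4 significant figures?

41.97°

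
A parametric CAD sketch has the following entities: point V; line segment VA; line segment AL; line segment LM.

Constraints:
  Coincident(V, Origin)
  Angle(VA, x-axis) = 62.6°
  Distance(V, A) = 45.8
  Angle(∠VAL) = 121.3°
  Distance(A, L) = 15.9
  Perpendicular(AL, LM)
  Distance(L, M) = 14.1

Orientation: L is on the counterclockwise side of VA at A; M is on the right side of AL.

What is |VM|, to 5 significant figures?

66.404

∠VAL = 121.3°, so AL runs at 62.6° + (180° − 121.3°) = 121.30° from the x-axis; with |AL| = 15.9, L = A + 15.9·(cos 121.30°, sin 121.30°) = (12.817, 54.248). AL is perpendicular to LM; with |LM| = 14.1 on the right of AL, M = L + 14.1·(0.85446, 0.51952) = (24.865, 61.573). Then |VM| = |M − V| = 66.404.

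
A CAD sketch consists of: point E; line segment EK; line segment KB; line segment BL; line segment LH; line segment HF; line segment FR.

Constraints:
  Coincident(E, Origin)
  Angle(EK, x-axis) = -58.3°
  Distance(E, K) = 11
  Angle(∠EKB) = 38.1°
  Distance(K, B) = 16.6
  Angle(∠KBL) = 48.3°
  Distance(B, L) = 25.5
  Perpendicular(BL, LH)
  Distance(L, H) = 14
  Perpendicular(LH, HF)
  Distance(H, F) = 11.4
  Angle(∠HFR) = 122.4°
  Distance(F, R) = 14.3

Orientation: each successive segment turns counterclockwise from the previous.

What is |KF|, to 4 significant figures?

3.453

E is at the origin; EK runs at -58.3° with length 11.0, so K = (5.780, -9.359). ∠EKB = 38.1° gives KB at 83.60° from the x-axis; with |KB| = 16.6, B = (7.631, 7.138). ∠KBL = 48.3° gives BL at -144.7° from the x-axis; with |BL| = 25.5, L = (-13.18, -7.598). BL is perpendicular to LH, so LH runs at -54.70°; with |LH| = 14.0, H = (-5.091, -19.02). LH ⟂ HF, so HF runs at 35.30°; with |HF| = 11.4, F = (4.213, -12.44). Then |KF| = |F − K| = 3.453.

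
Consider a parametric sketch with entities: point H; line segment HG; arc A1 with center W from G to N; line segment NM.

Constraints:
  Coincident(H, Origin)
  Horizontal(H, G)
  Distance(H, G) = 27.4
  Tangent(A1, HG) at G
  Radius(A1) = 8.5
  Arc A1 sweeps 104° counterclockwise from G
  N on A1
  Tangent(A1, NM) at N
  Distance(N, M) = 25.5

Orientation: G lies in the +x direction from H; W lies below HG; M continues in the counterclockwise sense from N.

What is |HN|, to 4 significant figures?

21.87

H is at the origin; H and G share the same y with |HG| = 27.4 and G on the +x side, so G = (27.40, 0.000). A1 meets HG tangentially, so WG is at right angles to HG, so W = G + (0, -8.5) = (27.40, -8.500). On A1, G sits at bearing 90° from W; a 104° counterclockwise sweep puts N at bearing 194°, so N = W + 8.5·(cos 194°, sin 194°) = (19.15, -10.56). Then |HN| = |N − H| = 21.87.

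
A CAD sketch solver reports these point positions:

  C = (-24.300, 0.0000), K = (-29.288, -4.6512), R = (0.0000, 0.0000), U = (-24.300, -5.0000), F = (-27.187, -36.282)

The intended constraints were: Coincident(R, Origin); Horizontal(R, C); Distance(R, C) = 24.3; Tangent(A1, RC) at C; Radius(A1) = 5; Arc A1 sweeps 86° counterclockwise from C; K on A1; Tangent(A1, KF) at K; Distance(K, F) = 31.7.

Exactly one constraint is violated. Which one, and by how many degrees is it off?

Tangent(A1, KF) at K — off by 7.80°.

R = (0.00, 0.00) ✓; R.y = 0.00, C.y = 0.00 ✓; |RC| = 24.30 ✓; ∠(UC, CR) = 90.00° ✓; |UC| = 5.000 ✓; bearing(U→K) − bearing(U→C) = 86.00° ✓; |UK| = 5.000 ✓; ∠(UK, KF) = 82.20° ✗; |KF| = 31.70 ✓.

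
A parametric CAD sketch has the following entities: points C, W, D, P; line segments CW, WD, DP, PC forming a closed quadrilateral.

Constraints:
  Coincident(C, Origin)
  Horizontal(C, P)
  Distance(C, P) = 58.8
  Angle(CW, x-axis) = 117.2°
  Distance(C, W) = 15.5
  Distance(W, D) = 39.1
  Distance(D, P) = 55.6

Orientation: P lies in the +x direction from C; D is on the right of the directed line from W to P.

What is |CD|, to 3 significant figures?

23.7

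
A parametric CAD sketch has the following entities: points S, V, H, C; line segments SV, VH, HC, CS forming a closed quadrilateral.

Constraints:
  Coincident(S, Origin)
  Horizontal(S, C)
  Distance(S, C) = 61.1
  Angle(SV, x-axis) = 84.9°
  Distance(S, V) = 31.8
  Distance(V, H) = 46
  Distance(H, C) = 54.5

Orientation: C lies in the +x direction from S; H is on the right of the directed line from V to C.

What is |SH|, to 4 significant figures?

16.33

Checks: S.y = 0.00, C.y = 0.00 ✓; |VH| = 46.00 ✓; |HC| = 54.50 ✓.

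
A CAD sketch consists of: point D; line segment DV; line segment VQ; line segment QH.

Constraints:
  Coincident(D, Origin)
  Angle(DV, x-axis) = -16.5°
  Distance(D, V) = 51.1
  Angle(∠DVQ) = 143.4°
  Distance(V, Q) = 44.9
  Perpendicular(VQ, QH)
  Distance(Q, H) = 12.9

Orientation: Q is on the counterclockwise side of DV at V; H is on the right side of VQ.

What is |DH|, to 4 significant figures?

96.25

D is at the origin; DV runs at -16.5° with length 51.1, so V = 51.1·(cos -16.5°, sin -16.5°) = (49.00, -14.51). ∠DVQ = 143.4°, so VQ runs at -16.5° + (180° − 143.4°) = 20.10° from the x-axis; with |VQ| = 44.9, Q = V + 44.9·(cos 20.10°, sin 20.10°) = (91.16, 0.9171). VQ is perpendicular to QH; with |QH| = 12.9 on the right of VQ, H = Q + 12.9·(0.3437, -0.9391) = (95.59, -11.20). Then |DH| = |H − D| = 96.25.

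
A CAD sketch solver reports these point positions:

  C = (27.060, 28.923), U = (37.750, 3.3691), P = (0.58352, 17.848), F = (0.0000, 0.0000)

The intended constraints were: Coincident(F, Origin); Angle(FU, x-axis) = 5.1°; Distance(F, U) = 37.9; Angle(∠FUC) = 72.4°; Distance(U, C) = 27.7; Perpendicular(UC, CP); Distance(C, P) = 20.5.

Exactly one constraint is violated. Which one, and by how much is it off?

Distance(C, P) = 20.5 — off by 8.20.

F = (0.00, 0.00) ✓; FU at 5.100° ✓; |FU| = 37.90 ✓; ∠FUC = 72.40° ✓; |UC| = 27.70 ✓; ∠(UC, CP) = 90.00° ✓; |CP| = 28.70 ✗.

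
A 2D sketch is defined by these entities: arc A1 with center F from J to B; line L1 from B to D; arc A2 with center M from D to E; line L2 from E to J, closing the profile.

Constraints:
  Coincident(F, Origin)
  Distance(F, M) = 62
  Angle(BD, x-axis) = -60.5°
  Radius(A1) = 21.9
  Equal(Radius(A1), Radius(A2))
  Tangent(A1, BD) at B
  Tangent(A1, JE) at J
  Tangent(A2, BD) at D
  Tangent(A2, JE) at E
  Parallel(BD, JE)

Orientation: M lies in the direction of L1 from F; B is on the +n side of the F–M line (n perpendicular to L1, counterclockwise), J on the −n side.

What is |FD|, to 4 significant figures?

65.75

The slot axis is L1's direction at -60.5°, so u = (cos -60.5°, sin -60.5°) = (0.4924, -0.8704) and n = (−sin -60.5°, cos -60.5°) = (0.8704, 0.4924). F is at the origin and M lies 62.0 along u from F, so M = 62.0·u = (30.53, -53.96). Tangency of A1 to both parallel lines with radius 21.9 puts B and J at F ± 21.9·n: B = (19.06, 10.78), J = (-19.06, -10.78). Equal radii place D and E the same way about M: D = M + 21.9·n = (49.59, -43.18), E = M − 21.9·n = (11.47, -64.75). Then |FD| = |D − F| = 65.75.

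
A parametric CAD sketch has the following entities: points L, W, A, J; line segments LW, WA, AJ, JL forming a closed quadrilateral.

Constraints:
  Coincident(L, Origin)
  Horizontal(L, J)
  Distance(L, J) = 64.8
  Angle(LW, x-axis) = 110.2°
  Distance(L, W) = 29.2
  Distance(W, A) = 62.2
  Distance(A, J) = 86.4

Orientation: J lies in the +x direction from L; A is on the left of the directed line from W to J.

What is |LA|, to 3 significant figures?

82.0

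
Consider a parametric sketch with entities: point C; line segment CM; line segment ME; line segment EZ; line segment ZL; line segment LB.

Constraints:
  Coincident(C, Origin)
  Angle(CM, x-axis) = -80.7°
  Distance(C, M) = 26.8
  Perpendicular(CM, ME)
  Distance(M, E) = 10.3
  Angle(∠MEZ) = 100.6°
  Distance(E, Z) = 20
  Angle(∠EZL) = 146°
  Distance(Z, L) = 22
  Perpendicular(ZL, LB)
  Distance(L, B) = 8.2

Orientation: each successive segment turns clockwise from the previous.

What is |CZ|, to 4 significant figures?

15.70

C is at the origin; CM runs at -80.7° with length 26.8, so M = (4.331, -26.45). CM is perpendicular to ME, so ME runs at -170.7°; with |ME| = 10.3, E = (-5.834, -28.11). ∠MEZ = 100.6° gives EZ at 109.9° from the x-axis; with |EZ| = 20.0, Z = (-12.64, -9.306). Then |CZ| = |Z − C| = 15.70.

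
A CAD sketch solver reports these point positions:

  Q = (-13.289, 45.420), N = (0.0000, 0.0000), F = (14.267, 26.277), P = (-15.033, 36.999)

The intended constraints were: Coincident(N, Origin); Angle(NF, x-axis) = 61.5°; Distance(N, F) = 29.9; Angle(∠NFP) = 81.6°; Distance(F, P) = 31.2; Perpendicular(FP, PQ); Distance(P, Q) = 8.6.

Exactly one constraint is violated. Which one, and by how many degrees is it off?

Perpendicular(FP, PQ) — off by 8.40°.

N = (0.00, 0.00) ✓; NF at 61.50° ✓; |NF| = 29.90 ✓; ∠NFP = 81.60° ✓; |FP| = 31.20 ✓; ∠(FP, PQ) = 81.60° ✗; |PQ| = 8.600 ✓.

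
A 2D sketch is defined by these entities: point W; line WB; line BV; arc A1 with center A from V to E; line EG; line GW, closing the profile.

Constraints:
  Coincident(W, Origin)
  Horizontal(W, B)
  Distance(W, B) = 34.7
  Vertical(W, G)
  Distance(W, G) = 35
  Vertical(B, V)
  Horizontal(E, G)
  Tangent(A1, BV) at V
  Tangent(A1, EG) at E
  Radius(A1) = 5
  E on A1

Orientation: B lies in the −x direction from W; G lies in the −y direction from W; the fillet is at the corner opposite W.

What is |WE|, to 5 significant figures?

45.903

W is at the origin; W and B share the same y with |WB| = 34.7 and B on the −x side, so B = (-34.700, 0.0000). WG is vertical with |WG| = 35.0 and G on the −y side, so G = (0.0000, -35.000). The virtual corner opposite W is at (-34.700, -35.000). Since A1 is tangent to BV there, AV ⟂ BV and A1 meets EG tangentially, so AE is at right angles to EG, with radius 5.0, so the center A sits 5.0 in from both sides at A = (-29.700, -30.000). That places the tangent points at V = (-34.700, -30.000) on BV and E = (-29.700, -35.000) on EG. Then |WE| = |E − W| = 45.903.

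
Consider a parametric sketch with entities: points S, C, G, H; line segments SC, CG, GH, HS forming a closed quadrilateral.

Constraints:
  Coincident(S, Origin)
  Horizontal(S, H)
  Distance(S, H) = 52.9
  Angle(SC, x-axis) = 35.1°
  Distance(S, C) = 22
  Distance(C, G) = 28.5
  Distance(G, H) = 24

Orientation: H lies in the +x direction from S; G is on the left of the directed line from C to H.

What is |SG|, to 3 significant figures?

50.1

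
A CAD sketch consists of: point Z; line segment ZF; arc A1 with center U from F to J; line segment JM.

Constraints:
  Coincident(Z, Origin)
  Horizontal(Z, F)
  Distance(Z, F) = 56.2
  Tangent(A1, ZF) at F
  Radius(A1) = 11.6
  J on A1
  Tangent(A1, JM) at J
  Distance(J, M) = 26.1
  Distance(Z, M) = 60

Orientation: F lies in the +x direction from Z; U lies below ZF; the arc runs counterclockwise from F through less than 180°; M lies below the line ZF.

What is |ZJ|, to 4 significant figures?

46.28

Checks: |UJ| = 11.60 ✓; ∠(UJ, JM) = 90.00° ✓; |JM| = 26.10 ✓; |ZM| = 60.00 ✓.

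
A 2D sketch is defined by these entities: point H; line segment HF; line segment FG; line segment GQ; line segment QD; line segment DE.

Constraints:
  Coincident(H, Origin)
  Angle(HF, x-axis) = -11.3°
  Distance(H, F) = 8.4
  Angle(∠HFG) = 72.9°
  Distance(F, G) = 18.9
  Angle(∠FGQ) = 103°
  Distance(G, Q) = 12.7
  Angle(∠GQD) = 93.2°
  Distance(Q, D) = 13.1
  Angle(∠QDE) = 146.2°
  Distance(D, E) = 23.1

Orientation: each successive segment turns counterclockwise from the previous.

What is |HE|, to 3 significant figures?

15.3

H is at the origin; HF runs at -11.3° with length 8.4, so F = (8.24, -1.65). ∠HFG = 72.9° gives FG at 95.8° from the x-axis; with |FG| = 18.9, G = (6.33, 17.2). ∠FGQ = 103.0° gives GQ at 173° from the x-axis; with |GQ| = 12.7, Q = (-6.27, 18.7). ∠GQD = 93.2° gives QD at -100° from the x-axis; with |QD| = 13.1, D = (-8.64, 5.86). ∠QDE = 146.2° gives DE at -66.6° from the x-axis; with |DE| = 23.1, E = (0.537, -15.3). Then |HE| = |E − H| = 15.3.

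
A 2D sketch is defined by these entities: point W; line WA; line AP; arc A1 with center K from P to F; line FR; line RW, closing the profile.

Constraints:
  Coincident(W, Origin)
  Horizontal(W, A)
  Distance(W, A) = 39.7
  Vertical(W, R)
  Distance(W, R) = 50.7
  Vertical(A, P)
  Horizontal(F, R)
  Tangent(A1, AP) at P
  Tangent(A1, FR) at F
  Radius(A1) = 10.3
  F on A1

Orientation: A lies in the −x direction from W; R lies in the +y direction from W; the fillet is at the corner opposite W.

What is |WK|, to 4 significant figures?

49.97

W and R share the same x with |WR| = 50.7 and R on the +y side, so R = (0.000, 50.70). The virtual corner opposite W is at (-39.70, 50.70). A1 meets AP tangentially, so KP is at right angles to AP and since A1 is tangent to FR there, KF ⟂ FR, with radius 10.3, so the center K sits 10.3 in from both sides at K = (-29.40, 40.40). Then |WK| = |K − W| = 49.97.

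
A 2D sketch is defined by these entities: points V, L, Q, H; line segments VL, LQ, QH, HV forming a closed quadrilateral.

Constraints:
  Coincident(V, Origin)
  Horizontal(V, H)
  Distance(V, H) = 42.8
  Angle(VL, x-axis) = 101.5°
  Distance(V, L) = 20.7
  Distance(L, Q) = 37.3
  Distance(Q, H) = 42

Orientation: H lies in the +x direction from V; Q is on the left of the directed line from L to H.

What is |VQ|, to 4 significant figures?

48.23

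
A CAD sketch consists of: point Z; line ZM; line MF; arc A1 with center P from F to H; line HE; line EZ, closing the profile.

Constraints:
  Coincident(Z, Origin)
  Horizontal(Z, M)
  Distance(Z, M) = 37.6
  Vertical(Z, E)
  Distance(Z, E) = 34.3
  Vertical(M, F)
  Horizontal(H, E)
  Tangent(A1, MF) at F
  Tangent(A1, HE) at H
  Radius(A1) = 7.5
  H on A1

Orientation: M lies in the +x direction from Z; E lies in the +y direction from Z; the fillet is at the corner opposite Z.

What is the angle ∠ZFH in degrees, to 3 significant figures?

80.5°

The virtual corner opposite Z is at (37.6, 34.3). The tangent condition forces PF to be normal to MF and A1 meets HE tangentially, so PH is at right angles to HE, with radius 7.5, so the center P sits 7.5 in from both sides at P = (30.1, 26.8). That places the tangent points at F = (37.6, 26.8) on MF and H = (30.1, 34.3) on HE. Then cos ∠ZFH = FZ·FH / (|FZ||FH|), giving 80.5°.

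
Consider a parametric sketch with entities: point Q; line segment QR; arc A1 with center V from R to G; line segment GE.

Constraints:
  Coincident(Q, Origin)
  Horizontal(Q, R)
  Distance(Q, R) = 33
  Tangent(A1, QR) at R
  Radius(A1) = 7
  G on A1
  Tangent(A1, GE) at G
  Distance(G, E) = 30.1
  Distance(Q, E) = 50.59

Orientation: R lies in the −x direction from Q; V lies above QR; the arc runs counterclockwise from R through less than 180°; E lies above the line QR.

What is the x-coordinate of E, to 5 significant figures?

-33.511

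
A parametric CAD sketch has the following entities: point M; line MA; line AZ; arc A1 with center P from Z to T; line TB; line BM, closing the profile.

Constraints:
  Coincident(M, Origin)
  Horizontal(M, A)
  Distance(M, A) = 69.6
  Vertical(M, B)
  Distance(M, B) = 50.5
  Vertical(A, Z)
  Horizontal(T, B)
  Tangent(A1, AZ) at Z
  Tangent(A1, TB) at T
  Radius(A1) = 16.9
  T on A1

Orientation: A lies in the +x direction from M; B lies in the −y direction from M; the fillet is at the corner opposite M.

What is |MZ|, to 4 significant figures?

77.29

The virtual corner opposite M is at (69.60, -50.50). Tangency of A1 to AZ means the radius PZ is perpendicular to AZ and the tangent condition forces PT to be normal to TB, with radius 16.9, so the center P sits 16.9 in from both sides at P = (52.70, -33.60). That places the tangent points at Z = (69.60, -33.60) on AZ and T = (52.70, -50.50) on TB. Then |MZ| = |Z − M| = 77.29.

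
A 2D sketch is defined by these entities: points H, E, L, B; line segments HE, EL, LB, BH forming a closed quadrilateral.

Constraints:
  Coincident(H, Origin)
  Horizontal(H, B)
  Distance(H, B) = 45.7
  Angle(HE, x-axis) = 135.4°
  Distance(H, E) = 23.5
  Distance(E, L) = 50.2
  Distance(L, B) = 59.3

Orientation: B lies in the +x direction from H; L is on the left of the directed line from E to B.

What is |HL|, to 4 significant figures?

55.61

H is at the origin; H and B share the same y with |HB| = 45.7 and B in +x, so B = (45.7, 0). HE runs at 135.4° with |HE| = 23.5, so E = (-16.73, 16.50). L is determined by |EL| = 50.2 and |LB| = 59.3 together: it lies at the intersection of circle(E, 50.2) and circle(B, 59.3). With |EB| = 64.58, the foot of the radical line on EB is 24.57 from E and the perpendicular offset is √(50.2² − 24.57²) = 43.77. Taking the left-of-EB solution: L = (18.21, 52.54).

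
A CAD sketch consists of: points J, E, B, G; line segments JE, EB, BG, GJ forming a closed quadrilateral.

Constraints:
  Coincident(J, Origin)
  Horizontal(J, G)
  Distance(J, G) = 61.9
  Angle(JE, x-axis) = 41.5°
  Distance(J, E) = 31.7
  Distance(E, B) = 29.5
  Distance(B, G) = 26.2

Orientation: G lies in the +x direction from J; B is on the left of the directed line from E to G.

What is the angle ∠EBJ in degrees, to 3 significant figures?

17.8°

Checks: |EB| = 29.50 ✓; |BG| = 26.20 ✓.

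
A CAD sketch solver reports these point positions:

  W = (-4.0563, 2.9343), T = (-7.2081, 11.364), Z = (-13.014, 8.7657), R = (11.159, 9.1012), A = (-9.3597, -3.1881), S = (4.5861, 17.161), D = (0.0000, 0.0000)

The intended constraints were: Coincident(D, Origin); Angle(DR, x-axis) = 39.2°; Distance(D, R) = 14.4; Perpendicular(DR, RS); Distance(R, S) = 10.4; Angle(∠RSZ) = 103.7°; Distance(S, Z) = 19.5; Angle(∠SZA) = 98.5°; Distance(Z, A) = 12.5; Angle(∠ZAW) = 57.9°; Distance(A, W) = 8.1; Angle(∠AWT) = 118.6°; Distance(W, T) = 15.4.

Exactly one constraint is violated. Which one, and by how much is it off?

Distance(W, T) = 15.4 — off by 6.40.

D = (0.00, 0.00) ✓; DR at 39.20° ✓; |DR| = 14.40 ✓; ∠(DR, RS) = 90.00° ✓; |RS| = 10.40 ✓; ∠RSZ = 103.7° ✓; |SZ| = 19.50 ✓; ∠SZA = 98.50° ✓; |ZA| = 12.50 ✓; ∠ZAW = 57.90° ✓; |AW| = 8.100 ✓; ∠AWT = 118.6° ✓; |WT| = 9.000 ✗.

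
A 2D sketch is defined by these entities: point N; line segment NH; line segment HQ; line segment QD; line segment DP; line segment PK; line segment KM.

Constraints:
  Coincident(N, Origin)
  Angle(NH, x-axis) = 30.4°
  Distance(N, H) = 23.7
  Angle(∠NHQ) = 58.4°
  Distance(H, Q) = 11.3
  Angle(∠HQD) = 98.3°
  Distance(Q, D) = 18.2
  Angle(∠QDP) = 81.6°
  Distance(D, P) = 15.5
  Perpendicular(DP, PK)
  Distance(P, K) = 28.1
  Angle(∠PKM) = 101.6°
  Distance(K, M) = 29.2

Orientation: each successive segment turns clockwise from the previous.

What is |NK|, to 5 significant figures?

33.357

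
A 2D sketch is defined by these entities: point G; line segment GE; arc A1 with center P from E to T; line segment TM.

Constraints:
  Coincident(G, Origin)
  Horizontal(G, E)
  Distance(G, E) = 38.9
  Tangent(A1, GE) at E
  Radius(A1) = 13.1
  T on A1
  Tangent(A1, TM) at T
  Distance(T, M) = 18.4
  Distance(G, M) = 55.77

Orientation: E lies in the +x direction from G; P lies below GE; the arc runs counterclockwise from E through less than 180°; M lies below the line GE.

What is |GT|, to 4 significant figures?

37.45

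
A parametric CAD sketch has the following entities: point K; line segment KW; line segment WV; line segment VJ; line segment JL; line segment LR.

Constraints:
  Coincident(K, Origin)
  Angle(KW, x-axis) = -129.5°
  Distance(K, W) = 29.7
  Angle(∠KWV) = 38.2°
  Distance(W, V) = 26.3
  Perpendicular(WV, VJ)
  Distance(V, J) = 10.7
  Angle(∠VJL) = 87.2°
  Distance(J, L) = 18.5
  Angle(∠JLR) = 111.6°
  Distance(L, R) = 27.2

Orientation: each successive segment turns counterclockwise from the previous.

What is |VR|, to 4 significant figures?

31.57

K is at the origin; KW runs at -129.5° with length 29.7, so W = (-18.89, -22.92). ∠KWV = 38.2° gives WV at 12.30° from the x-axis; with |WV| = 26.3, V = (6.805, -17.31). The perpendicularity gives VJ at right angles to WV, so VJ runs at 102.3°; with |VJ| = 10.7, J = (4.525, -6.860). ∠VJL = 87.2° gives JL at -164.9° from the x-axis; with |JL| = 18.5, L = (-13.34, -11.68). ∠JLR = 111.6° gives LR at -96.50° from the x-axis; with |LR| = 27.2, R = (-16.42, -38.70). Then |VR| = |R − V| = 31.57.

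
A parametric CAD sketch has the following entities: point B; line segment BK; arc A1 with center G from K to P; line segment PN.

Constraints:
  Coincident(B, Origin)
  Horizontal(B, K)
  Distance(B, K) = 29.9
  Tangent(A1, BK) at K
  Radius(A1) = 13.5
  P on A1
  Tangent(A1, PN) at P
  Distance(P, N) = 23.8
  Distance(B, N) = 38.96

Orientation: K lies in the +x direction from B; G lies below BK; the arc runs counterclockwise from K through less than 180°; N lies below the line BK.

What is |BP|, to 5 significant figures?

20.607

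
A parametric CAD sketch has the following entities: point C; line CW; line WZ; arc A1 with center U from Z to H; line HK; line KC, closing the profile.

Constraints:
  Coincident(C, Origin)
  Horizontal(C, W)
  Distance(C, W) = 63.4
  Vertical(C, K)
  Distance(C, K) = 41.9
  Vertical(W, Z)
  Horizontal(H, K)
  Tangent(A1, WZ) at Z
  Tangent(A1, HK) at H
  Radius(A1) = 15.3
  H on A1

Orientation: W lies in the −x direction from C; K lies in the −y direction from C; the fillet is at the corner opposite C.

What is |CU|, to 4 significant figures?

54.97

C and K share the same x with |CK| = 41.9 and K on the −y side, so K = (0.000, -41.90). The virtual corner opposite C is at (-63.40, -41.90). The tangent condition forces UZ to be normal to WZ and the tangent condition forces UH to be normal to HK, with radius 15.3, so the center U sits 15.3 in from both sides at U = (-48.10, -26.60). Then |CU| = |U − C| = 54.97.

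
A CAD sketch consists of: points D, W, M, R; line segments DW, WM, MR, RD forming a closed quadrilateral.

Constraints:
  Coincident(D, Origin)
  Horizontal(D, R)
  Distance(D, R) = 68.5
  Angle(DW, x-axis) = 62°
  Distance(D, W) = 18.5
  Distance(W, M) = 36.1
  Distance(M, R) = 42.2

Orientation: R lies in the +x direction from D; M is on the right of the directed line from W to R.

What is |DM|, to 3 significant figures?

31.8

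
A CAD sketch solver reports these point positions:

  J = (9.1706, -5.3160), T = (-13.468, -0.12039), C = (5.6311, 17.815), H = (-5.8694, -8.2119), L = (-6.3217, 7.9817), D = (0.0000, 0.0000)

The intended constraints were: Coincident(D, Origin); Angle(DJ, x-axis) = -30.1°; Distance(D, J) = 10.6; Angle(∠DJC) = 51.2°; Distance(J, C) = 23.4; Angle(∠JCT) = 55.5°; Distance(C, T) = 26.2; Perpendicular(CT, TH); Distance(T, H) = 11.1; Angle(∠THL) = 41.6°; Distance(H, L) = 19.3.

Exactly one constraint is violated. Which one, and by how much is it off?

Distance(H, L) = 19.3 — off by 3.10.

D = (0.00, 0.00) ✓; DJ at -30.10° ✓; |DJ| = 10.60 ✓; ∠DJC = 51.20° ✓; |JC| = 23.40 ✓; ∠JCT = 55.50° ✓; |CT| = 26.20 ✓; ∠(CT, TH) = 90.00° ✓; |TH| = 11.10 ✓; ∠THL = 41.60° ✓; |HL| = 16.20 ✗.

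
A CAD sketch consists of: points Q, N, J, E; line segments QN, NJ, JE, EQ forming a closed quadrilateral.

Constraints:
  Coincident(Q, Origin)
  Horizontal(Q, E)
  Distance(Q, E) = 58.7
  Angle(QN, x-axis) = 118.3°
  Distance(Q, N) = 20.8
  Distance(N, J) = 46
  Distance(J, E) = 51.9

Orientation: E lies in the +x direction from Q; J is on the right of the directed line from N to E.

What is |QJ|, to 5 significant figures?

25.200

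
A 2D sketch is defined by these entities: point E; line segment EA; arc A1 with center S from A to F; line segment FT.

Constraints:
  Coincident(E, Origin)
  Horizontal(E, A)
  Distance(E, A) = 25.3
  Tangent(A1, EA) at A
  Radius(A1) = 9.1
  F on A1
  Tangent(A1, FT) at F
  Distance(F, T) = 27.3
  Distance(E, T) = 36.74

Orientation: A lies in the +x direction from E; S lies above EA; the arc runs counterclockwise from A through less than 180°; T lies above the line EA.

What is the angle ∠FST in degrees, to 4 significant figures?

71.57°

E is at the origin; EA is horizontal with |EA| = 25.3 and A on the +x side, so A = (25.30, 0.000). Since A1 is tangent to EA there, SA ⟂ EA, so S = A + (0, 9.1) = (25.30, 9.100). Since SF ⟂ FT (tangency), |ST| = √(9.1² + 27.3²) = 28.78 regardless of where F sits on A1. So T lies on both circle(E, 36.74) and circle(S, 28.78); the above-EA intersection is T = (12.12, 34.68). F is the foot of the tangent from T: F = (31.66, 15.61).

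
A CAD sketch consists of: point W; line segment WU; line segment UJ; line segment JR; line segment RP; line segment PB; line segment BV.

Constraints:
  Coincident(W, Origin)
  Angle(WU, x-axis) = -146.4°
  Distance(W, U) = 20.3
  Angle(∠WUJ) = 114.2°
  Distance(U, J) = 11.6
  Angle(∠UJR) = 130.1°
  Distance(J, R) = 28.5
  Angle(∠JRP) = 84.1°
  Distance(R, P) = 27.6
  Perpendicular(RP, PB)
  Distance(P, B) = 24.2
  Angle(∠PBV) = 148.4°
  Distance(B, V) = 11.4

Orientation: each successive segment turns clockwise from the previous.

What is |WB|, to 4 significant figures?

2.214

W is at the origin; WU runs at -146.4° with length 20.3, so U = (-16.91, -11.23). ∠WUJ = 114.2° gives UJ at 147.8° from the x-axis; with |UJ| = 11.6, J = (-26.72, -5.052). ∠UJR = 130.1° gives JR at 97.90° from the x-axis; with |JR| = 28.5, R = (-30.64, 23.18). ∠JRP = 84.1° gives RP at 2.000° from the x-axis; with |RP| = 27.6, P = (-3.058, 24.14). The perpendicularity gives PB at right angles to RP, so PB runs at -88.00°; with |PB| = 24.2, B = (-2.214, -0.04500). Then |WB| = |B − W| = 2.214.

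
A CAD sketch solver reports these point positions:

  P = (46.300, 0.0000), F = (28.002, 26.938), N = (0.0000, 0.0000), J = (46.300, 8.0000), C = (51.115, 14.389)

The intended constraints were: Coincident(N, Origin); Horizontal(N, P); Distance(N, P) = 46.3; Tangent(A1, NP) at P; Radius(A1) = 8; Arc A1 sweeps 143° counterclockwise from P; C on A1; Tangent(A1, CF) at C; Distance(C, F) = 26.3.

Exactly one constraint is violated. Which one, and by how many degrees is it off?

Tangent(A1, CF) at C — off by 8.50°.

N = (0.00, 0.00) ✓; N.y = 0.00, P.y = 0.00 ✓; |NP| = 46.30 ✓; ∠(JP, PN) = 90.00° ✓; |JP| = 8.000 ✓; bearing(J→C) − bearing(J→P) = 143.0° ✓; |JC| = 8.000 ✓; ∠(JC, CF) = 81.50° ✗; |CF| = 26.30 ✓.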